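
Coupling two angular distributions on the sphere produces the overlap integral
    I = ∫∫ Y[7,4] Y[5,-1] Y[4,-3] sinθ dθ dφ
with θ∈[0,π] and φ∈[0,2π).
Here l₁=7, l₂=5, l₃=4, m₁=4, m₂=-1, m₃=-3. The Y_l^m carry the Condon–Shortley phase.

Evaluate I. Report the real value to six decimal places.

-0.069211

Checks pass: Σm=0; 16 even; l₃=4∈[2,12].
(2·7+1)(2·5+1)(2·4+1) = 1485
Δ: 8! 6! 2! / 17! → 1/6126120
sum: t=3:−1/69120 t=4:+1/20736 t=5:−1/69120 = 1/51840
3j²(7 5 4; 0 0 0) = Δ·Π!·Σ² = 280/21879  (sign +1)
sum: t=2:+1/345600 t=3:−1/518400 = 1/1036800
3j²(7 5 4; 4 -1 -3) = Δ·Π!·Σ² = 7/2210  (sign -1)
combine: 4πI² = 1485·280/21879·7/2210 = 2940/48841
take √, sign -1: I = -0.06921121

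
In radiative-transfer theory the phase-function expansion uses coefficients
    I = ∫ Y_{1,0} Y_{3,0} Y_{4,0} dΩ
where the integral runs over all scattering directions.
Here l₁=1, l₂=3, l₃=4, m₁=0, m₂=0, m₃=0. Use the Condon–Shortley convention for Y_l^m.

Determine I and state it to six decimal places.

Rules hold: Σm=0, L=8 even, 2≤4≤4.
N = 3·7·9 = 189
Δ = 0!·2!·6!/9! = 1/252
Racah Σ t=0..0: t=0:+1/36 = 1/36
⇒ 3j(1 3 4; 0 0 0)² = 4/63, sgn +1
(m-triple is (0,0,0) — same symbol as above.)
4πI² = N·(3j₀)²·(3jₘ)² = 16/21
I = +1·√(0.761905/4π) = 0.24623252

0.246233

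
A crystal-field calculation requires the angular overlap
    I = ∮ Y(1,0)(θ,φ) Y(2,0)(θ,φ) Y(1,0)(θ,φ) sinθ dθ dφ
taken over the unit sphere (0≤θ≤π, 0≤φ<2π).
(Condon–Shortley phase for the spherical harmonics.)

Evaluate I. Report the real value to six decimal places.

0.252313

m-sum 0 ✓  L=4 even ✓  1≤1≤3 ✓
Π(2lᵢ+1) = 3×5×3 = 45
triangle coeff Δ(1,2,1) = 1/30
Σ_t [1,1]: t=1:−1/1 = -1/1
(3j)²=2/15 [(1 2 1; 0 0 0)], sign=+1
(m-triple is (0,0,0) — same symbol as above.)
⇒ 4πI² = 4/5
I = (+1)√(4/5/(4π)) = 0.25231325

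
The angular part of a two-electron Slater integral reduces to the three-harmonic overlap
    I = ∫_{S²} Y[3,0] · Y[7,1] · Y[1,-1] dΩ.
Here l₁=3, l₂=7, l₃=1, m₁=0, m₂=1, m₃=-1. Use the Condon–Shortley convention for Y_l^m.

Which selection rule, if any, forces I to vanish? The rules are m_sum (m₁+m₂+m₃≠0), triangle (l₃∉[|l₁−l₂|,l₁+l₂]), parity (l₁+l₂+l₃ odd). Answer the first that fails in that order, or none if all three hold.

triangle

azimuthal sum: 0 + 1 − 1 = 0  ✓
4 ≤ 1 ≤ 10 (triangle on l)  ✗
L = 3 + 7 + 1 = 11 (odd)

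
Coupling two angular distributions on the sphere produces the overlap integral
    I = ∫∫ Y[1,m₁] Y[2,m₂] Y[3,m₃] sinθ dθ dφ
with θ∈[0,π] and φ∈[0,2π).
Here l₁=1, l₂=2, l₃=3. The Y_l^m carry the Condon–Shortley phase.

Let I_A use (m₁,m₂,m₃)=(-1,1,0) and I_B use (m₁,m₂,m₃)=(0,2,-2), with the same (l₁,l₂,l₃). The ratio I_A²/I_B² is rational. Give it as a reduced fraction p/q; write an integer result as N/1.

3/5

Same 1,2,3: normalisation and zero-m 3j drop out of the ratio.
A: Δ: 0! 2! 4! / 7! → 1/105; sum: t=0:+1/12 = 1/12; 3j²(1 2 3; -1 1 0) = Δ·Π!·Σ² = 1/35  (sign -1)
B: Δ: 0! 2! 4! / 7! → 1/105; sum: t=0:+1/24 = 1/24; 3j²(1 2 3; 0 2 -2) = Δ·Π!·Σ² = 1/21  (sign -1)
I_A²/I_B² = (1/35)/(1/21) = 3/5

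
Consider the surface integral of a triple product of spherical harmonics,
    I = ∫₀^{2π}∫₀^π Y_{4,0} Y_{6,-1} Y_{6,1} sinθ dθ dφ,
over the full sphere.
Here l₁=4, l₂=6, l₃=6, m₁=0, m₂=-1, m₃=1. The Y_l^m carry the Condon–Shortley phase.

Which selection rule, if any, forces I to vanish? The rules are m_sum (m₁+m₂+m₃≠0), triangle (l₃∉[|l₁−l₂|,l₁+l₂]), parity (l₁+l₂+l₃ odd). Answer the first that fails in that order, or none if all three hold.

none

azimuthal sum: 0 − 1 + 1 = 0  ✓
2 ≤ 6 ≤ 10 (triangle on l)  ✓
L = 4 + 6 + 6 = 16 (even)  ✓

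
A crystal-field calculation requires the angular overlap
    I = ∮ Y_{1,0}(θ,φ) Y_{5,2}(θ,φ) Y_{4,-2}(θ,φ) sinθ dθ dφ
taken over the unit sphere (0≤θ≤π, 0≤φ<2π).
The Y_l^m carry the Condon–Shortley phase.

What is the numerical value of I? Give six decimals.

0.225034

Rules hold: Σm=0, L=10 even, 4≤4≤6.
N = 3·11·9 = 297
Δ = 2!·0!·8!/11! = 1/495
Racah Σ t=1..1: t=1:−1/576 = -1/576
⇒ 3j(1 5 4; 0 0 0)² = 5/99, sgn -1
Racah Σ t=1..1: t=1:−1/1440 = -1/1440
⇒ 3j(1 5 4; 0 2 -2)² = 7/165, sgn -1
4πI² = N·(3j₀)²·(3jₘ)² = 7/11
I = +1·√(0.636364/4π) = 0.22503380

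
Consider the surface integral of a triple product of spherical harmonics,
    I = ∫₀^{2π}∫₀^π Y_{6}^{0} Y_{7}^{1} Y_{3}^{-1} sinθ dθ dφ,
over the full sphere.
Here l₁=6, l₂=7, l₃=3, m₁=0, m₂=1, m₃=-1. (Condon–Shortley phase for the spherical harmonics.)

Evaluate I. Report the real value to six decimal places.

Checks pass: Σm=0; 16 even; l₃=3∈[1,13].
(2·6+1)(2·7+1)(2·3+1) = 1365
Δ: 10! 2! 4! / 17! → 1/2042040
sum: t=4:+1/207360 t=5:−1/57600 t=6:+1/207360 = -1/129600
3j²(6 7 3; 0 0 0) = Δ·Π!·Σ² = 168/12155  (sign +1)
sum: t=4:+1/829440 t=5:−1/86400 t=6:+1/138240 = -13/4147200
3j²(6 7 3; 0 1 -1) = Δ·Π!·Σ² = 13/3740  (sign -1)
combine: 4πI² = 1365·168/12155·13/3740 = 11466/174845
take √, sign -1: I = -0.07223945

-0.072239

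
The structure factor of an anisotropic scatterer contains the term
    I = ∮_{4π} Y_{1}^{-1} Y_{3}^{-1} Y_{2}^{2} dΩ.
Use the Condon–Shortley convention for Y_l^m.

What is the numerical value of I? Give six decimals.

-0.082589

m-sum 0 ✓  L=6 even ✓  2≤2≤4 ✓
Π(2lᵢ+1) = 3×7×5 = 105
triangle coeff Δ(1,3,2) = 1/105
Σ_t [1,1]: t=1:−1/4 = -1/4
(3j)²=3/35 [(1 3 2; 0 0 0)], sign=-1
Σ_t [2,2]: t=2:+1/48 = 1/48
(3j)²=1/105 [(1 3 2; -1 -1 2)], sign=+1
⇒ 4πI² = 3/35
I = (-1)√(3/35/(4π)) = -0.08258890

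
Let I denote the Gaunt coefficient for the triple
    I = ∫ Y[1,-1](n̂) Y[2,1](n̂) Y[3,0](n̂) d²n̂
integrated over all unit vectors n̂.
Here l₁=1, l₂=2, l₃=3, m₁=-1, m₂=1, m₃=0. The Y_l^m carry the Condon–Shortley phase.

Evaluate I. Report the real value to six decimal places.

0.143048

Rules hold: Σm=0, L=6 even, 1≤3≤3.
N = 3·5·7 = 105
Δ = 0!·2!·4!/7! = 1/105
Racah Σ t=0..0: t=0:+1/4 = 1/4
⇒ 3j(1 2 3; 0 0 0)² = 3/35, sgn -1
Racah Σ t=0..0: t=0:+1/12 = 1/12
⇒ 3j(1 2 3; -1 1 0)² = 1/35, sgn -1
4πI² = N·(3j₀)²·(3jₘ)² = 9/35
I = +1·√(0.257143/4π) = 0.14304817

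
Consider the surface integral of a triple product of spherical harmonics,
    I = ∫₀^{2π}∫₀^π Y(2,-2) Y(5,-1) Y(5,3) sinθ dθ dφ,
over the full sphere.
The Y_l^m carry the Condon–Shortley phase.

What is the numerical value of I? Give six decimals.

0.171169

Checks pass: Σm=0; 12 even; l₃=5∈[3,7].
(2·2+1)(2·5+1)(2·5+1) = 605
Δ: 2! 2! 8! / 13! → 1/38610
sum: t=0:+1/2880 t=1:−1/576 t=2:+1/2880 = -1/960
3j²(2 5 5; 0 0 0) = Δ·Π!·Σ² = 10/429  (sign +1)
sum: t=2:+1/5760 = 1/5760
3j²(2 5 5; -2 -1 3) = Δ·Π!·Σ² = 56/2145  (sign +1)
combine: 4πI² = 605·10/429·56/2145 = 560/1521
take √, sign +1: I = 0.17116875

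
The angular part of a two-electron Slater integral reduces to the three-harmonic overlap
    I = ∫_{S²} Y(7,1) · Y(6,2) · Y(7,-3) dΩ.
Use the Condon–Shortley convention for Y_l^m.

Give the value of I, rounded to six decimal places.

-0.019541

m-sum 0 ✓  L=20 even ✓  1≤7≤13 ✓
Π(2lᵢ+1) = 15×13×15 = 2925
triangle coeff Δ(7,6,7) = 1/2444321880
Σ_t [0,6]: t=0:+1/2612736000 t=1:−1/20736000 t=2:+1/1658880 t=3:−1/746496 t=4:+1/1658880 t=5:−1/20736000 t=6:+1/2612736000 = -1/4354560
(3j)²=1000/138567 [(7 6 7; 0 0 0)], sign=+1
Σ_t [2,6]: t=2:+1/19906560 t=3:−1/3110400 t=4:+1/3317760 t=5:−1/21772800 t=6:+1/1393459200 = -1/66355200
(3j)²=21/92378 [(7 6 7; 1 2 -3)], sign=-1
⇒ 4πI² = 787500/164109517
I = (-1)√(787500/164109517/(4π)) = -0.01954130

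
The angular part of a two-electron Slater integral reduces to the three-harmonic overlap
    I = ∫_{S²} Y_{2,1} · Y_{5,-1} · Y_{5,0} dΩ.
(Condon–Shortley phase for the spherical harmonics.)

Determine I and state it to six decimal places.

-0.036166

Rules hold: Σm=0, L=12 even, 3≤5≤7.
N = 5·11·11 = 605
Δ = 2!·2!·8!/13! = 1/38610
Racah Σ t=0..2: t=0:+1/2880 t=1:−1/576 t=2:+1/2880 = -1/960
⇒ 3j(2 5 5; 0 0 0)² = 10/429, sgn +1
Racah Σ t=0..1: t=0:+1/1152 t=1:−1/1440 = 1/5760
⇒ 3j(2 5 5; 1 -1 0)² = 1/858, sgn -1
4πI² = N·(3j₀)²·(3jₘ)² = 25/1521
I = -1·√(0.0164366/4π) = -0.03616600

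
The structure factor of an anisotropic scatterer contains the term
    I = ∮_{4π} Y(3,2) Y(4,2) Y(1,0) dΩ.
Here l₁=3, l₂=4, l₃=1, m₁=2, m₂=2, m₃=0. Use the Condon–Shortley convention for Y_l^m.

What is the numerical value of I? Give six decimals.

0.000000

2 + 2 + 0 = 4 ≠ 0: azimuthal integral kills it; I = 0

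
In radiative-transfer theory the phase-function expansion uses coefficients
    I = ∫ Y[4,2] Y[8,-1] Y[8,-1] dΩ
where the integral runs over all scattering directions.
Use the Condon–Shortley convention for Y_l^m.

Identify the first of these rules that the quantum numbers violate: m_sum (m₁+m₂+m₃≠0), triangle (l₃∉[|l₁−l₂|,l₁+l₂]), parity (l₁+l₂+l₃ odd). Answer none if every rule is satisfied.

m₁+m₂+m₃ = 2 − 1 − 1 = 0  ✓
triangle: |4−8|=4 ≤ l₃=8 ≤ 4+8=12  ✓
parity: l₁+l₂+l₃ = 20 is even  ✓

none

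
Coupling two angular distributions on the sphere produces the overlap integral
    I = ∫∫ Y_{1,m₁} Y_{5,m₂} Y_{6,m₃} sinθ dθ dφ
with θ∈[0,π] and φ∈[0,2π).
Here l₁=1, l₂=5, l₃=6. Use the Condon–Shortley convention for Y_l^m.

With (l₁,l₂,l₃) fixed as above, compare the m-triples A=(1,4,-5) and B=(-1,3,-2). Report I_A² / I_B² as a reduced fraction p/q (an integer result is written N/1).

55/6

l's match ⇒ only the (l;m) 3-j factors differ between A and B.
A: triangle coeff Δ(1,5,6) = 1/858; Σ_t [0,0]: t=0:+1/725760 = 1/725760; (3j)²=5/78 [(1 5 6; 1 4 -5)], sign=-1
B: triangle coeff Δ(1,5,6) = 1/858; Σ_t [0,0]: t=0:+1/161280 = 1/161280; (3j)²=1/143 [(1 5 6; -1 3 -2)], sign=+1
I_A²/I_B² = (5/78)/(1/143) = 55/6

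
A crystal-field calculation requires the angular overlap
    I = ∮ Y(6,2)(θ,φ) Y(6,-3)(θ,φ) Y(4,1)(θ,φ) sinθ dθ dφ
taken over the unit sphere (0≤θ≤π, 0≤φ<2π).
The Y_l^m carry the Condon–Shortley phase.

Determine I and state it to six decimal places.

-0.131554

Rules hold: Σm=0, L=16 even, 0≤4≤12.
N = 13·13·9 = 1521
Δ = 8!·4!·4!/17! = 1/15315300
Racah Σ t=2..6: t=2:+1/829440 t=3:−1/25920 t=4:+1/9216 t=5:−1/25920 t=6:+1/829440 = 7/207360
⇒ 3j(6 6 4; 0 0 0)² = 28/2431, sgn +1
Racah Σ t=0..3: t=0:+1/5806080 t=1:−1/120960 t=2:+1/34560 t=3:−1/103680 = 13/1161216
⇒ 3j(6 6 4; 2 -3 1)² = 65/5236, sgn -1
4πI² = N·(3j₀)²·(3jₘ)² = 7605/34969
I = -1·√(0.217478/4π) = -0.13155370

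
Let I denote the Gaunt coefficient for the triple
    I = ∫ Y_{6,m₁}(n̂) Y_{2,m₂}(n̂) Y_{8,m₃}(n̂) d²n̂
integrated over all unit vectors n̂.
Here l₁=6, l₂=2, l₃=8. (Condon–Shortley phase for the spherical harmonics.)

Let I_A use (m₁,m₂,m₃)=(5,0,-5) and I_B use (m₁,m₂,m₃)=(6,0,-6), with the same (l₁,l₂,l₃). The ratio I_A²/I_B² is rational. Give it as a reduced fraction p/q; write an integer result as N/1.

Same 6,2,8: normalisation and zero-m 3j drop out of the ratio.
A: Δ: 0! 12! 4! / 17! → 1/30940; sum: t=0:+1/159667200 = 1/159667200; 3j²(6 2 8; 5 0 -5) = Δ·Π!·Σ² = 9/1190  (sign -1)
B: Δ: 0! 12! 4! / 17! → 1/30940; sum: t=0:+1/1916006400 = 1/1916006400; 3j²(6 2 8; 6 0 -6) = Δ·Π!·Σ² = 1/340  (sign +1)
I_A²/I_B² = (9/1190)/(1/340) = 18/7

18/7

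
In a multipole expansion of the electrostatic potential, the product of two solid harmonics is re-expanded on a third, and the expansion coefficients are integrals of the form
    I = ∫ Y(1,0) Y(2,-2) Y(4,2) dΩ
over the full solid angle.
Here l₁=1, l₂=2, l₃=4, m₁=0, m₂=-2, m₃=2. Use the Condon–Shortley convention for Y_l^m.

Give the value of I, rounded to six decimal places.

0.000000

|1−2|≤4≤1+2 violated ⇒ I = 0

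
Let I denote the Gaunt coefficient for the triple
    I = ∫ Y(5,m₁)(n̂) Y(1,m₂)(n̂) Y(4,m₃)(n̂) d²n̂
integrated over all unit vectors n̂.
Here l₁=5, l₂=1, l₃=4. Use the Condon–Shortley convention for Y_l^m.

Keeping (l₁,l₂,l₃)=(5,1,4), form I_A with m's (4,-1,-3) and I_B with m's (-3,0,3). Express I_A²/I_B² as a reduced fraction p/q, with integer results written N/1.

9/4

Shared (l₁,l₂,l₃)=(5,1,4): N and (l;000)² cancel in I_A²/I_B².
A: Δ = 2!·8!·0!/11! = 1/495; Racah Σ t=0..0: t=0:+1/10080 = 1/10080; ⇒ 3j(5 1 4; 4 -1 -3)² = 4/55, sgn -1
B: Δ = 2!·8!·0!/11! = 1/495; Racah Σ t=1..1: t=1:−1/5040 = -1/5040; ⇒ 3j(5 1 4; -3 0 3)² = 16/495, sgn +1
I_A²/I_B² = (4/55)/(16/495) = 9/4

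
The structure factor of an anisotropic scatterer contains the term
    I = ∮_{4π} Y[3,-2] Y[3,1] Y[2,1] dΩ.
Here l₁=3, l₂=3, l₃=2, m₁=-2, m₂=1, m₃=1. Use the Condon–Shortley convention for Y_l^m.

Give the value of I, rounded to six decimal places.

0.162868

m-sum 0 ✓  L=8 even ✓  0≤2≤6 ✓
Π(2lᵢ+1) = 7×7×5 = 245
triangle coeff Δ(3,3,2) = 1/3780
Σ_t [1,3]: t=1:−1/24 t=2:+1/4 t=3:−1/24 = 1/6
(3j)²=4/105 [(3 3 2; 0 0 0)], sign=+1
Σ_t [3,4]: t=3:−1/12 t=4:+1/48 = -1/16
(3j)²=1/28 [(3 3 2; -2 1 1)], sign=+1
⇒ 4πI² = 1/3
I = (+1)√(1/3/(4π)) = 0.16286750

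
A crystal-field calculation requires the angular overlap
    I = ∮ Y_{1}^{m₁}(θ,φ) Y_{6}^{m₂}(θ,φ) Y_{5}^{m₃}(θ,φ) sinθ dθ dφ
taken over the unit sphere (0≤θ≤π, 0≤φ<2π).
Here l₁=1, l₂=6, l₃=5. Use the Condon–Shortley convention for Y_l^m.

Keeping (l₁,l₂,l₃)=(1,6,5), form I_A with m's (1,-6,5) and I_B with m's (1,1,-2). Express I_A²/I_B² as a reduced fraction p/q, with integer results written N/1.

l's match ⇒ only the (l;m) 3-j factors differ between A and B.
A: triangle coeff Δ(1,6,5) = 1/858; Σ_t [0,0]: t=0:+1/7257600 = 1/7257600; (3j)²=1/13 [(1 6 5; 1 -6 5)], sign=+1
B: triangle coeff Δ(1,6,5) = 1/858; Σ_t [0,0]: t=0:+1/60480 = 1/60480; (3j)²=5/429 [(1 6 5; 1 1 -2)], sign=-1
I_A²/I_B² = (1/13)/(5/429) = 33/5

33/5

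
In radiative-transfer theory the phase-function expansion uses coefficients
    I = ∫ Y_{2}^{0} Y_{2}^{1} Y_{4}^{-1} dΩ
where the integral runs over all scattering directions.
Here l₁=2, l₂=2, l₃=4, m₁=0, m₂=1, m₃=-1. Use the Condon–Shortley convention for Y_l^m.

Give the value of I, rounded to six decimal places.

-0.220728

Rules hold: Σm=0, L=8 even, 0≤4≤4.
N = 5·5·9 = 225
Δ = 0!·4!·4!/9! = 1/630
Racah Σ t=0..0: t=0:+1/16 = 1/16
⇒ 3j(2 2 4; 0 0 0)² = 2/35, sgn +1
Racah Σ t=0..0: t=0:+1/24 = 1/24
⇒ 3j(2 2 4; 0 1 -1)² = 1/21, sgn -1
4πI² = N·(3j₀)²·(3jₘ)² = 30/49
I = -1·√(0.612245/4π) = -0.22072812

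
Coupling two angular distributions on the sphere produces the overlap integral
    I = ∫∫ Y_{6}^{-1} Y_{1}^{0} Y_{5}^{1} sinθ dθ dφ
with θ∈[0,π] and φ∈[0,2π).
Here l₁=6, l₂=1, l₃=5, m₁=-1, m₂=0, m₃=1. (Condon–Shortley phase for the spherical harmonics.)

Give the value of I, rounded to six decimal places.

m-sum 0 ✓  L=12 even ✓  5≤5≤7 ✓
Π(2lᵢ+1) = 13×3×11 = 429
triangle coeff Δ(6,1,5) = 1/858
Σ_t [1,1]: t=1:−1/14400 = -1/14400
(3j)²=6/143 [(6 1 5; 0 0 0)], sign=+1
Σ_t [1,1]: t=1:−1/17280 = -1/17280
(3j)²=35/858 [(6 1 5; -1 0 1)], sign=-1
⇒ 4πI² = 105/143
I = (-1)√(105/143/(4π)) = -0.24172507

-0.241725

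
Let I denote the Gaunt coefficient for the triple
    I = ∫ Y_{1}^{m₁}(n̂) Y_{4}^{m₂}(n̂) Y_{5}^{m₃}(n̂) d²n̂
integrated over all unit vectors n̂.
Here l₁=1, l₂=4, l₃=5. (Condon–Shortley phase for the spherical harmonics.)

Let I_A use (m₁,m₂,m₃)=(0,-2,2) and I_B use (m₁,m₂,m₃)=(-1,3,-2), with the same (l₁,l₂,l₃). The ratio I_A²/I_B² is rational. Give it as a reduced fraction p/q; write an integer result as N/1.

Shared (l₁,l₂,l₃)=(1,4,5): N and (l;000)² cancel in I_A²/I_B².
A: Δ = 0!·2!·8!/11! = 1/495; Racah Σ t=0..0: t=0:+1/1440 = 1/1440; ⇒ 3j(1 4 5; 0 -2 2)² = 7/165, sgn -1
B: Δ = 0!·2!·8!/11! = 1/495; Racah Σ t=0..0: t=0:+1/10080 = 1/10080; ⇒ 3j(1 4 5; -1 3 -2)² = 1/165, sgn -1
I_A²/I_B² = (7/165)/(1/165) = 7/1

7/1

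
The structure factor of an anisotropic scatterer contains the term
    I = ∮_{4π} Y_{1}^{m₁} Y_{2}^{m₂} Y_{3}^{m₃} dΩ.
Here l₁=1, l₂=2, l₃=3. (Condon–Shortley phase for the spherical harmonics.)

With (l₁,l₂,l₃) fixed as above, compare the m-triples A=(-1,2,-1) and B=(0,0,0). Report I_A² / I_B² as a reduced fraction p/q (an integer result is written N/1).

1/9

Shared (l₁,l₂,l₃)=(1,2,3): N and (l;000)² cancel in I_A²/I_B².
A: Δ = 0!·2!·4!/7! = 1/105; Racah Σ t=0..0: t=0:+1/48 = 1/48; ⇒ 3j(1 2 3; -1 2 -1)² = 1/105, sgn +1
B: Δ = 0!·2!·4!/7! = 1/105; Racah Σ t=0..0: t=0:+1/4 = 1/4; ⇒ 3j(1 2 3; 0 0 0)² = 3/35, sgn -1
I_A²/I_B² = (1/105)/(3/35) = 1/9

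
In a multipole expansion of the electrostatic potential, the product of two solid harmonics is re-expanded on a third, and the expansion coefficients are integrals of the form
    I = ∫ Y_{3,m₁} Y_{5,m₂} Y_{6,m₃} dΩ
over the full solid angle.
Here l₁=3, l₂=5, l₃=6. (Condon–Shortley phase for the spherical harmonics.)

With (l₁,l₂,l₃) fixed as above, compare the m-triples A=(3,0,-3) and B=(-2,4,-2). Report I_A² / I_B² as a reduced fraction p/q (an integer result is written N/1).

Shared (l₁,l₂,l₃)=(3,5,6): N and (l;000)² cancel in I_A²/I_B².
A: Δ = 2!·4!·8!/15! = 1/675675; Racah Σ t=0..0: t=0:+1/34560 = 1/34560; ⇒ 3j(3 5 6; 3 0 -3)² = 4/143, sgn -1
B: Δ = 2!·4!·8!/15! = 1/675675; Racah Σ t=1..2: t=1:−1/967680 t=2:+1/60480 = 1/64512; ⇒ 3j(3 5 6; -2 4 -2)² = 15/1001, sgn +1
I_A²/I_B² = (4/143)/(15/1001) = 28/15

28/15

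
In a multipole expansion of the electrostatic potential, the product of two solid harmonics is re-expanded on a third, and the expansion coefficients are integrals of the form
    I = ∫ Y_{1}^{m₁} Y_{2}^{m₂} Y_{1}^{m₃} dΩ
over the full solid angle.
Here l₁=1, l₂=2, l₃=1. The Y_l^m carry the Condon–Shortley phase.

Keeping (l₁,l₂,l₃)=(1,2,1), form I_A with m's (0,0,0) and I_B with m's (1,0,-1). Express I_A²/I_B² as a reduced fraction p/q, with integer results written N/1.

4/1

l's match ⇒ only the (l;m) 3-j factors differ between A and B.
A: triangle coeff Δ(1,2,1) = 1/30; Σ_t [1,1]: t=1:−1/1 = -1/1; (3j)²=2/15 [(1 2 1; 0 0 0)], sign=+1
B: triangle coeff Δ(1,2,1) = 1/30; Σ_t [0,0]: t=0:+1/4 = 1/4; (3j)²=1/30 [(1 2 1; 1 0 -1)], sign=+1
I_A²/I_B² = (2/15)/(1/30) = 4/1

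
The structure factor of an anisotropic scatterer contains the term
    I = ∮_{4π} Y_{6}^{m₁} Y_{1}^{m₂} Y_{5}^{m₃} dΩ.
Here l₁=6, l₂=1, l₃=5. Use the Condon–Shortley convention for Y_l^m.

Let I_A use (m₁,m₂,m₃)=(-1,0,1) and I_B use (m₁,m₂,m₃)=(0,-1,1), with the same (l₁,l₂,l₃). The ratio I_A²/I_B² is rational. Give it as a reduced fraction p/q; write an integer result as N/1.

Shared (l₁,l₂,l₃)=(6,1,5): N and (l;000)² cancel in I_A²/I_B².
A: Δ = 2!·10!·0!/13! = 1/858; Racah Σ t=1..1: t=1:−1/17280 = -1/17280; ⇒ 3j(6 1 5; -1 0 1)² = 35/858, sgn -1
B: Δ = 2!·10!·0!/13! = 1/858; Racah Σ t=0..0: t=0:+1/34560 = 1/34560; ⇒ 3j(6 1 5; 0 -1 1)² = 5/286, sgn +1
I_A²/I_B² = (35/858)/(5/286) = 7/3

7/3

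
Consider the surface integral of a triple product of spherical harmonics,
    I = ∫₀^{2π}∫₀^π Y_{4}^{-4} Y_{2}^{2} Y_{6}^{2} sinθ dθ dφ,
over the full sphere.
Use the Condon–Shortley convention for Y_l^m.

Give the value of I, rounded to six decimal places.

0.015904

m-sum 0 ✓  L=12 even ✓  2≤6≤6 ✓
Π(2lᵢ+1) = 9×5×13 = 585
triangle coeff Δ(4,2,6) = 1/6435
Σ_t [0,0]: t=0:+1/2304 = 1/2304
(3j)²=5/143 [(4 2 6; 0 0 0)], sign=+1
Σ_t [0,0]: t=0:+1/967680 = 1/967680
(3j)²=1/6435 [(4 2 6; -4 2 2)], sign=+1
⇒ 4πI² = 5/1573
I = (+1)√(5/1573/(4π)) = 0.01590434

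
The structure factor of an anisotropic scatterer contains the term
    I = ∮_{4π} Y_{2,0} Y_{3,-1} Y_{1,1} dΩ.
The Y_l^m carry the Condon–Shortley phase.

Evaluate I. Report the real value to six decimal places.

-0.202301

Rules hold: Σm=0, L=6 even, 1≤1≤5.
N = 5·7·3 = 105
Δ = 4!·0!·2!/7! = 1/105
Racah Σ t=2..2: t=2:+1/4 = 1/4
⇒ 3j(2 3 1; 0 0 0)² = 3/35, sgn -1
Racah Σ t=2..2: t=2:+1/8 = 1/8
⇒ 3j(2 3 1; 0 -1 1)² = 2/35, sgn +1
4πI² = N·(3j₀)²·(3jₘ)² = 18/35
I = -1·√(0.514286/4π) = -0.20230066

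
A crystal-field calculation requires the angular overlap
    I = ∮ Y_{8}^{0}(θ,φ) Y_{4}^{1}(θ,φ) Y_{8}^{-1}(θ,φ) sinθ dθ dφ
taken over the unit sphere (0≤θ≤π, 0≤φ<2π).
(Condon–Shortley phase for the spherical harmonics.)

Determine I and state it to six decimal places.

m-sum 0 ✓  L=20 even ✓  4≤8≤12 ✓
Π(2lᵢ+1) = 17×9×17 = 2601
triangle coeff Δ(8,4,8) = 1/185175900
Σ_t [0,4]: t=0:+1/557383680 t=1:−1/21772800 t=2:+1/8294400 t=3:−1/21772800 t=4:+1/557383680 = 1/30965760
(3j)²=36/4199 [(8 4 8; 0 0 0)], sign=+1
Σ_t [1,4]: t=1:−1/87091200 t=2:+1/12441600 t=3:−1/14515200 t=4:+1/139345920 = 1/139345920
(3j)²=5/8398 [(8 4 8; 0 1 -1)], sign=-1
⇒ 4πI² = 810/61009
I = (-1)√(810/61009/(4π)) = -0.03250429

-0.032504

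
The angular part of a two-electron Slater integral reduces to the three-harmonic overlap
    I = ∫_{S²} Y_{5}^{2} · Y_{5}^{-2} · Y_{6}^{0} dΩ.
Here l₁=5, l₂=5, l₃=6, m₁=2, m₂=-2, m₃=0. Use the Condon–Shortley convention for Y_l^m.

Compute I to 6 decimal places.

-0.110455

Rules hold: Σm=0, L=16 even, 0≤6≤10.
N = 11·11·13 = 1573
Δ = 4!·6!·6!/17! = 1/28588560
Racah Σ t=0..4: t=0:+1/345600 t=1:−1/13824 t=2:+1/5184 t=3:−1/13824 t=4:+1/345600 = 7/129600
⇒ 3j(5 5 6; 0 0 0)² = 80/7293, sgn +1
Racah Σ t=0..3: t=0:+1/31104 t=1:−1/13824 t=2:+1/57600 t=3:−1/3110400 = -1/43200
⇒ 3j(5 5 6; 2 -2 0)² = 108/12155, sgn -1
4πI² = N·(3j₀)²·(3jₘ)² = 576/3757
I = -1·√(0.153314/4π) = -0.11045508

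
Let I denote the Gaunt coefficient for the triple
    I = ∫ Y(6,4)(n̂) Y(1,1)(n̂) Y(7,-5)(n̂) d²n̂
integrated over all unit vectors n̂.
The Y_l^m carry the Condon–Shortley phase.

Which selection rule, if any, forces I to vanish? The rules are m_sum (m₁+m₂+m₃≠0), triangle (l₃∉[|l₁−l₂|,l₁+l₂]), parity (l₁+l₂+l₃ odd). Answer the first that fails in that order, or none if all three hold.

m₁+m₂+m₃ = 4 + 1 − 5 = 0  ✓
triangle: |6−1|=5 ≤ l₃=7 ≤ 6+1=7  ✓
parity: l₁+l₂+l₃ = 14 is even  ✓

none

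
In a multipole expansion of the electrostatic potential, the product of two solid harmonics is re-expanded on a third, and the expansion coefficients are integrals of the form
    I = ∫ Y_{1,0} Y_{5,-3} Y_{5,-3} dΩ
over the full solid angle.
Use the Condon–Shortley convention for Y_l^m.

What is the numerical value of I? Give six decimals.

Σmᵢ = -6 ≠ 0, so the φ-integral vanishes; I = 0

0.000000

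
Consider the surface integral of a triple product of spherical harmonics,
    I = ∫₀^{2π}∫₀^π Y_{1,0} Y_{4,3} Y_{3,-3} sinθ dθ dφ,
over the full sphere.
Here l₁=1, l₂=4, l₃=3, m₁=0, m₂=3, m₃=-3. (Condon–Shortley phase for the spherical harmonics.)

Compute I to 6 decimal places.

-0.162868

m-sum 0 ✓  L=8 even ✓  3≤3≤5 ✓
Π(2lᵢ+1) = 3×9×7 = 189
triangle coeff Δ(1,4,3) = 1/252
Σ_t [1,1]: t=1:−1/36 = -1/36
(3j)²=4/63 [(1 4 3; 0 0 0)], sign=+1
Σ_t [1,1]: t=1:−1/720 = -1/720
(3j)²=1/36 [(1 4 3; 0 3 -3)], sign=-1
⇒ 4πI² = 1/3
I = (-1)√(1/3/(4π)) = -0.16286750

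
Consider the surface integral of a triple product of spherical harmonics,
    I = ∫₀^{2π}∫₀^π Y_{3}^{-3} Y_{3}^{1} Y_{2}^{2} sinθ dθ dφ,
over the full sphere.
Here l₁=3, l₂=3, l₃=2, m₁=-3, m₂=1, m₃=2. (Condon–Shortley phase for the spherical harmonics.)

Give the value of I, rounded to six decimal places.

Checks pass: Σm=0; 8 even; l₃=2∈[0,6].
(2·3+1)(2·3+1)(2·2+1) = 245
Δ: 4! 2! 2! / 9! → 1/3780
sum: t=1:−1/24 t=2:+1/4 t=3:−1/24 = 1/6
3j²(3 3 2; 0 0 0) = Δ·Π!·Σ² = 4/105  (sign +1)
sum: t=4:+1/96 = 1/96
3j²(3 3 2; -3 1 2) = Δ·Π!·Σ² = 1/42  (sign +1)
combine: 4πI² = 245·4/105·1/42 = 2/9
take √, sign +1: I = 0.13298076

0.132981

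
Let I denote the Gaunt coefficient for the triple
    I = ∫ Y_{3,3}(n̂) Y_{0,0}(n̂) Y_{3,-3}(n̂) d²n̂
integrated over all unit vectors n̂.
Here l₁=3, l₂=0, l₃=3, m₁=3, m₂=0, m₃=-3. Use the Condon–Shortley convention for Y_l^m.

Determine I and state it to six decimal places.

m-sum 0 ✓  L=6 even ✓  3≤3≤3 ✓
Π(2lᵢ+1) = 7×1×7 = 49
triangle coeff Δ(3,0,3) = 1/7
Σ_t [0,0]: t=0:+1/36 = 1/36
(3j)²=1/7 [(3 0 3; 0 0 0)], sign=-1
Σ_t [0,0]: t=0:+1/720 = 1/720
(3j)²=1/7 [(3 0 3; 3 0 -3)], sign=+1
⇒ 4πI² = 1/1
I = (-1)√(1/1/(4π)) = -0.28209479

-0.282095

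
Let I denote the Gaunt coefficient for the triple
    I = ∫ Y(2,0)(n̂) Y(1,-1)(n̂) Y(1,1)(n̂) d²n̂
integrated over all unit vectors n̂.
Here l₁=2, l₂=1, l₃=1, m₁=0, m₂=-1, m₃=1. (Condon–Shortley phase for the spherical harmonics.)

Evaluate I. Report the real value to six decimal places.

m-sum 0 ✓  L=4 even ✓  1≤1≤3 ✓
Π(2lᵢ+1) = 5×3×3 = 45
triangle coeff Δ(2,1,1) = 1/30
Σ_t [1,1]: t=1:−1/1 = -1/1
(3j)²=2/15 [(2 1 1; 0 0 0)], sign=+1
Σ_t [0,0]: t=0:+1/4 = 1/4
(3j)²=1/30 [(2 1 1; 0 -1 1)], sign=+1
⇒ 4πI² = 1/5
I = (+1)√(1/5/(4π)) = 0.12615663

0.126157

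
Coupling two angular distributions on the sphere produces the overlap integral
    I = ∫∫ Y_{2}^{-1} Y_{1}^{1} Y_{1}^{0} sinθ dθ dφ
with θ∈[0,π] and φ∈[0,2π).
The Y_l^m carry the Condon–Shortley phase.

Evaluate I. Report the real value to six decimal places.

-0.218510

Checks pass: Σm=0; 4 even; l₃=1∈[1,3].
(2·2+1)(2·1+1)(2·1+1) = 45
Δ: 2! 2! 0! / 5! → 1/30
sum: t=1:−1/1 = -1/1
3j²(2 1 1; 0 0 0) = Δ·Π!·Σ² = 2/15  (sign +1)
sum: t=2:+1/2 = 1/2
3j²(2 1 1; -1 1 0) = Δ·Π!·Σ² = 1/10  (sign -1)
combine: 4πI² = 45·2/15·1/10 = 3/5
take √, sign -1: I = -0.21850969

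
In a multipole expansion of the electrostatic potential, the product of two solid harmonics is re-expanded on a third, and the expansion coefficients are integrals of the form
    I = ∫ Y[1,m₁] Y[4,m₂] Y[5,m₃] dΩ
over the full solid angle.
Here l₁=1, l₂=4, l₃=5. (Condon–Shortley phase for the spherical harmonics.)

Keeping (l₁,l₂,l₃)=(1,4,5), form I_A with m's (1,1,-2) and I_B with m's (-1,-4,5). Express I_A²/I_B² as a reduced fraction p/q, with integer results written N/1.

7/15

Same 1,4,5: normalisation and zero-m 3j drop out of the ratio.
A: Δ: 0! 2! 8! / 11! → 1/495; sum: t=0:+1/1440 = 1/1440; 3j²(1 4 5; 1 1 -2) = Δ·Π!·Σ² = 7/165  (sign -1)
B: Δ: 0! 2! 8! / 11! → 1/495; sum: t=0:+1/80640 = 1/80640; 3j²(1 4 5; -1 -4 5) = Δ·Π!·Σ² = 1/11  (sign +1)
I_A²/I_B² = (7/165)/(1/11) = 7/15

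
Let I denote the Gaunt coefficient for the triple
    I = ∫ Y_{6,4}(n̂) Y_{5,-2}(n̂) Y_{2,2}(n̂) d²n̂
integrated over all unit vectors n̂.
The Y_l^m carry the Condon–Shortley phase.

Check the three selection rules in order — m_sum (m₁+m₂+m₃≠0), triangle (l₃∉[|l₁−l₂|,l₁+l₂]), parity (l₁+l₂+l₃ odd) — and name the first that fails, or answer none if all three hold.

m₁+m₂+m₃ = 4 − 2 + 2 = 4  ✗
triangle: |6−5|=1 ≤ l₃=2 ≤ 6+5=11
parity: l₁+l₂+l₃ = 13 is odd

m_sum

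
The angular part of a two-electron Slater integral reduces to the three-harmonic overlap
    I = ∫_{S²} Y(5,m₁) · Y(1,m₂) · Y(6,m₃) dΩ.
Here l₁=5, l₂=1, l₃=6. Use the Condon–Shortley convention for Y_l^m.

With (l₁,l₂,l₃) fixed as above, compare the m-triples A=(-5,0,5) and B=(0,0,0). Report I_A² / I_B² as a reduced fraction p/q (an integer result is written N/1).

Same 5,1,6: normalisation and zero-m 3j drop out of the ratio.
A: Δ: 0! 10! 2! / 13! → 1/858; sum: t=0:+1/3628800 = 1/3628800; 3j²(5 1 6; -5 0 5) = Δ·Π!·Σ² = 1/78  (sign -1)
B: Δ: 0! 10! 2! / 13! → 1/858; sum: t=0:+1/14400 = 1/14400; 3j²(5 1 6; 0 0 0) = Δ·Π!·Σ² = 6/143  (sign +1)
I_A²/I_B² = (1/78)/(6/143) = 11/36

11/36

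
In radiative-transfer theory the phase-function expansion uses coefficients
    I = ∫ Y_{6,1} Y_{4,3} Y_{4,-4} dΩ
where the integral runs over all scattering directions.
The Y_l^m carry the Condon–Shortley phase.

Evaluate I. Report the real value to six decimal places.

0.065188

Rules hold: Σm=0, L=14 even, 2≤4≤10.
N = 13·9·9 = 1053
Δ = 6!·6!·2!/15! = 1/1261260
Racah Σ t=2..4: t=2:+1/4608 t=3:−1/1296 t=4:+1/4608 = -7/20736
⇒ 3j(6 4 4; 0 0 0)² = 20/1287, sgn -1
Racah Σ t=5..5: t=5:−1/172800 = -1/172800
⇒ 3j(6 4 4; 1 3 -4)² = 7/2145, sgn -1
4πI² = N·(3j₀)²·(3jₘ)² = 84/1573
I = +1·√(0.0534011/4π) = 0.06518840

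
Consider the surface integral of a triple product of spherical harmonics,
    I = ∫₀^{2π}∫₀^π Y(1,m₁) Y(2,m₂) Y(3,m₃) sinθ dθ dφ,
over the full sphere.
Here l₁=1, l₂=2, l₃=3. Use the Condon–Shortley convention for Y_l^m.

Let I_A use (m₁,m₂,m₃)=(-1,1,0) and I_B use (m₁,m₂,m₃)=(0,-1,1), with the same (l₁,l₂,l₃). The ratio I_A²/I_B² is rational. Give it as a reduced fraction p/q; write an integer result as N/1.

Same 1,2,3: normalisation and zero-m 3j drop out of the ratio.
A: Δ: 0! 2! 4! / 7! → 1/105; sum: t=0:+1/12 = 1/12; 3j²(1 2 3; -1 1 0) = Δ·Π!·Σ² = 1/35  (sign -1)
B: Δ: 0! 2! 4! / 7! → 1/105; sum: t=0:+1/6 = 1/6; 3j²(1 2 3; 0 -1 1) = Δ·Π!·Σ² = 8/105  (sign +1)
I_A²/I_B² = (1/35)/(8/105) = 3/8

3/8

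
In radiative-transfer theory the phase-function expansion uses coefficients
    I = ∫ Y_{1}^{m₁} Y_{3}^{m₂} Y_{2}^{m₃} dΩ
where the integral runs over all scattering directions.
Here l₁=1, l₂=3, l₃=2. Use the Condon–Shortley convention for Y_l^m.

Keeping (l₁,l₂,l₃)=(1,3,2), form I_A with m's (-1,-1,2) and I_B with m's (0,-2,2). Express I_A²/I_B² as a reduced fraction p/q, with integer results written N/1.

Same 1,3,2: normalisation and zero-m 3j drop out of the ratio.
A: Δ: 2! 0! 4! / 7! → 1/105; sum: t=2:+1/48 = 1/48; 3j²(1 3 2; -1 -1 2) = Δ·Π!·Σ² = 1/105  (sign +1)
B: Δ: 2! 0! 4! / 7! → 1/105; sum: t=1:−1/24 = -1/24; 3j²(1 3 2; 0 -2 2) = Δ·Π!·Σ² = 1/21  (sign -1)
I_A²/I_B² = (1/105)/(1/21) = 1/5

1/5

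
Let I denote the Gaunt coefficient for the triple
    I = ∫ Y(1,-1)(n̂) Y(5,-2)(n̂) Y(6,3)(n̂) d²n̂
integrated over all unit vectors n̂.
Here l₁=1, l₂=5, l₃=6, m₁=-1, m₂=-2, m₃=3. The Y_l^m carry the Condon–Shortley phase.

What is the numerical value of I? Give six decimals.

-0.245154

m-sum 0 ✓  L=12 even ✓  4≤6≤6 ✓
Π(2lᵢ+1) = 3×11×13 = 429
triangle coeff Δ(1,5,6) = 1/858
Σ_t [0,0]: t=0:+1/14400 = 1/14400
(3j)²=6/143 [(1 5 6; 0 0 0)], sign=+1
Σ_t [0,0]: t=0:+1/60480 = 1/60480
(3j)²=6/143 [(1 5 6; -1 -2 3)], sign=-1
⇒ 4πI² = 108/143
I = (-1)√(108/143/(4π)) = -0.24515397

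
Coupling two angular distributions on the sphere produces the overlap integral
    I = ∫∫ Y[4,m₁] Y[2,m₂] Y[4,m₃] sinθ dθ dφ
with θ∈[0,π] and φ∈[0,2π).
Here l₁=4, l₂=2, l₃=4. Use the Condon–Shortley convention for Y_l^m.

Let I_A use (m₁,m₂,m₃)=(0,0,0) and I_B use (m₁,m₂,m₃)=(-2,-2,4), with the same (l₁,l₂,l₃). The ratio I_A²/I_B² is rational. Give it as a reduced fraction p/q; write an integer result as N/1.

50/21

Shared (l₁,l₂,l₃)=(4,2,4): N and (l;000)² cancel in I_A²/I_B².
A: Δ = 2!·6!·2!/11! = 1/13860; Racah Σ t=0..2: t=0:+1/192 t=1:−1/36 t=2:+1/192 = -5/288; ⇒ 3j(4 2 4; 0 0 0)² = 20/693, sgn -1
B: Δ = 2!·6!·2!/11! = 1/13860; Racah Σ t=0..0: t=0:+1/2880 = 1/2880; ⇒ 3j(4 2 4; -2 -2 4)² = 2/165, sgn +1
I_A²/I_B² = (20/693)/(2/165) = 50/21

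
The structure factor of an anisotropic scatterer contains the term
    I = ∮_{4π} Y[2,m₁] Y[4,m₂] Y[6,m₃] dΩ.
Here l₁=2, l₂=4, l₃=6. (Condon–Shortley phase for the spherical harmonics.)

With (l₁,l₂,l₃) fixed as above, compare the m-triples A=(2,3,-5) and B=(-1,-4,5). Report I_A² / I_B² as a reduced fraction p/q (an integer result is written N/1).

2/1

Shared (l₁,l₂,l₃)=(2,4,6): N and (l;000)² cancel in I_A²/I_B².
A: Δ = 0!·4!·8!/13! = 1/6435; Racah Σ t=0..0: t=0:+1/120960 = 1/120960; ⇒ 3j(2 4 6; 2 3 -5)² = 2/39, sgn -1
B: Δ = 0!·4!·8!/13! = 1/6435; Racah Σ t=0..0: t=0:+1/241920 = 1/241920; ⇒ 3j(2 4 6; -1 -4 5)² = 1/39, sgn -1
I_A²/I_B² = (2/39)/(1/39) = 2/1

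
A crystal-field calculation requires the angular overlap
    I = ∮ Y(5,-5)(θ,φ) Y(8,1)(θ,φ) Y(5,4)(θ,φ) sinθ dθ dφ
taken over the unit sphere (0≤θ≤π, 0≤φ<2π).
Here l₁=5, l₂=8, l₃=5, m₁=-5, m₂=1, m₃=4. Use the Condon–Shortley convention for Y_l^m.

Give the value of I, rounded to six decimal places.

Rules hold: Σm=0, L=18 even, 3≤5≤13.
N = 11·17·11 = 2057
Δ = 8!·2!·8!/19! = 1/37413090
Racah Σ t=3..5: t=3:−1/1036800 t=4:+1/331776 t=5:−1/1036800 = 1/921600
⇒ 3j(5 8 5; 0 0 0)² = 490/46189, sgn -1
Racah Σ t=8..8: t=8:+1/406425600 = 1/406425600
⇒ 3j(5 8 5; -5 1 4)² = 18/46189, sgn -1
4πI² = N·(3j₀)²·(3jₘ)² = 8820/1037153
I = +1·√(0.00850405/4π) = 0.02601405

0.026014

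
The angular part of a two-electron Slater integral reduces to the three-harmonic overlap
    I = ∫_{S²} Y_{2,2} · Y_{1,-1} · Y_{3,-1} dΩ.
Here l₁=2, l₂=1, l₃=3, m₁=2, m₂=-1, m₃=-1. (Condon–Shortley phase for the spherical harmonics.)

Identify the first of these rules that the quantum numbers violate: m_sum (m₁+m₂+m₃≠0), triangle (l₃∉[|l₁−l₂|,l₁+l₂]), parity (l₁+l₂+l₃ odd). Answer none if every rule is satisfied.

azimuthal sum: 2 − 1 − 1 = 0  ✓
1 ≤ 3 ≤ 3 (triangle on l)  ✓
L = 2 + 1 + 3 = 6 (even)  ✓

none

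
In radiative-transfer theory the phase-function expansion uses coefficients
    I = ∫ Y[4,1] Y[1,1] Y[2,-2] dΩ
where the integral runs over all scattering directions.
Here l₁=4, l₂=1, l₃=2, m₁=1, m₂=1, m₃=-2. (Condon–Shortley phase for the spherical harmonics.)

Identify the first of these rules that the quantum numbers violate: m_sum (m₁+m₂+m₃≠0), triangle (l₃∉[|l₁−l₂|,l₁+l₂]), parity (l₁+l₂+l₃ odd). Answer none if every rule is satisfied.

triangle

Σmᵢ = 0  ✓
l₃∈[|l₁−l₂|,l₁+l₂]=[3,5], have l₃=2  ✗
Σlᵢ = 7 ⇒ odd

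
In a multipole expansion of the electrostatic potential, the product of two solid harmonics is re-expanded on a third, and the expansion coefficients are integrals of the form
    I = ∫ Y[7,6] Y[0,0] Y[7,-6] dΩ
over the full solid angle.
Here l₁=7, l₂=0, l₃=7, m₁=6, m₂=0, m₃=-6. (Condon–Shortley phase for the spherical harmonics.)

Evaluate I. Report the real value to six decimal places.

0.282095

Checks pass: Σm=0; 14 even; l₃=7∈[7,7].
(2·7+1)(2·0+1)(2·7+1) = 225
Δ: 0! 14! 0! / 15! → 1/15
sum: t=0:+1/25401600 = 1/25401600
3j²(7 0 7; 0 0 0) = Δ·Π!·Σ² = 1/15  (sign -1)
sum: t=0:+1/6227020800 = 1/6227020800
3j²(7 0 7; 6 0 -6) = Δ·Π!·Σ² = 1/15  (sign -1)
combine: 4πI² = 225·1/15·1/15 = 1/1
take √, sign +1: I = 0.28209479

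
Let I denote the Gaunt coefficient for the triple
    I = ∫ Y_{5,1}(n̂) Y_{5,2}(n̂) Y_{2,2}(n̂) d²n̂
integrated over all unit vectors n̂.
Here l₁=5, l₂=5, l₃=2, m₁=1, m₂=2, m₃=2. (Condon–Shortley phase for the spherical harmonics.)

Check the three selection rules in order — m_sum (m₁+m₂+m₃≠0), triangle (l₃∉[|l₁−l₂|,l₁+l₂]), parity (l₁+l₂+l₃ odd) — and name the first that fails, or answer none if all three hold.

m₁+m₂+m₃ = 1 + 2 + 2 = 5  ✗
triangle: |5−5|=0 ≤ l₃=2 ≤ 5+5=10
parity: l₁+l₂+l₃ = 12 is even

m_sum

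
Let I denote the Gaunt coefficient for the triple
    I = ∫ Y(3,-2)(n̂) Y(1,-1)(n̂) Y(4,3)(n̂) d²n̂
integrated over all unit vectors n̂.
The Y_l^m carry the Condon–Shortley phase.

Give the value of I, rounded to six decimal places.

Checks pass: Σm=0; 8 even; l₃=4∈[2,4].
(2·3+1)(2·1+1)(2·4+1) = 189
Δ: 0! 6! 2! / 9! → 1/252
sum: t=0:+1/36 = 1/36
3j²(3 1 4; 0 0 0) = Δ·Π!·Σ² = 4/63  (sign +1)
sum: t=0:+1/240 = 1/240
3j²(3 1 4; -2 -1 3) = Δ·Π!·Σ² = 1/12  (sign -1)
combine: 4πI² = 189·4/63·1/12 = 1/1
take √, sign -1: I = -0.28209479

-0.282095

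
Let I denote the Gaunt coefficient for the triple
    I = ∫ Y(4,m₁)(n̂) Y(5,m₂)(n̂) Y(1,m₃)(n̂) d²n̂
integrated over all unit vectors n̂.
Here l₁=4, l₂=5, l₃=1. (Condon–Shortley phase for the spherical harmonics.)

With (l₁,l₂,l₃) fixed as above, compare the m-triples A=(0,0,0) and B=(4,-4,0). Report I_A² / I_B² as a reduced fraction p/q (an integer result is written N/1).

Shared (l₁,l₂,l₃)=(4,5,1): N and (l;000)² cancel in I_A²/I_B².
A: Δ = 8!·0!·2!/11! = 1/495; Racah Σ t=4..4: t=4:+1/576 = 1/576; ⇒ 3j(4 5 1; 0 0 0)² = 5/99, sgn -1
B: Δ = 8!·0!·2!/11! = 1/495; Racah Σ t=0..0: t=0:+1/40320 = 1/40320; ⇒ 3j(4 5 1; 4 -4 0)² = 1/55, sgn -1
I_A²/I_B² = (5/99)/(1/55) = 25/9

25/9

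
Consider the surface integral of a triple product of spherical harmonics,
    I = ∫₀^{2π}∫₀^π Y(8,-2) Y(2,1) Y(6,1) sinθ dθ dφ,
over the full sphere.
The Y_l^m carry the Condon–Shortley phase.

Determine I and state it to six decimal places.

0.227709

Checks pass: Σm=0; 16 even; l₃=6∈[6,10].
(2·8+1)(2·2+1)(2·6+1) = 1105
Δ: 4! 12! 0! / 17! → 1/30940
sum: t=2:+1/2073600 = 1/2073600
3j²(8 2 6; 0 0 0) = Δ·Π!·Σ² = 28/1105  (sign +1)
sum: t=3:−1/3628800 = -1/3628800
3j²(8 2 6; -2 1 1) = Δ·Π!·Σ² = 36/1547  (sign +1)
combine: 4πI² = 1105·28/1105·36/1547 = 144/221
take √, sign +1: I = 0.22770899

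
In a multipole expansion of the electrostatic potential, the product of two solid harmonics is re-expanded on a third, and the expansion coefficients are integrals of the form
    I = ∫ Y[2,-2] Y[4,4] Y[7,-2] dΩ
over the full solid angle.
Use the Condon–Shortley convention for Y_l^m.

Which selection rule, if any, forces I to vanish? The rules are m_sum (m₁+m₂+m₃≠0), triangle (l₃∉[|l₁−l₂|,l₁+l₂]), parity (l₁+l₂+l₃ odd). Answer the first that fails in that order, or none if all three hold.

Σmᵢ = 0  ✓
l₃∈[|l₁−l₂|,l₁+l₂]=[2,6], have l₃=7  ✗
Σlᵢ = 13 ⇒ odd

triangle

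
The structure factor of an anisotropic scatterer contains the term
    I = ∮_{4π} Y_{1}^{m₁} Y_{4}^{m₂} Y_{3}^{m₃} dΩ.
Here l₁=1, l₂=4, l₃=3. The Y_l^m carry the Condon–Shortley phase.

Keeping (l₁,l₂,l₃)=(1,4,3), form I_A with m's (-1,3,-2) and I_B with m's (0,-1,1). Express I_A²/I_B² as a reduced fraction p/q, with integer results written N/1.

7/5

l's match ⇒ only the (l;m) 3-j factors differ between A and B.
A: triangle coeff Δ(1,4,3) = 1/252; Σ_t [2,2]: t=2:+1/240 = 1/240; (3j)²=1/12 [(1 4 3; -1 3 -2)], sign=-1
B: triangle coeff Δ(1,4,3) = 1/252; Σ_t [1,1]: t=1:−1/48 = -1/48; (3j)²=5/84 [(1 4 3; 0 -1 1)], sign=-1
I_A²/I_B² = (1/12)/(5/84) = 7/5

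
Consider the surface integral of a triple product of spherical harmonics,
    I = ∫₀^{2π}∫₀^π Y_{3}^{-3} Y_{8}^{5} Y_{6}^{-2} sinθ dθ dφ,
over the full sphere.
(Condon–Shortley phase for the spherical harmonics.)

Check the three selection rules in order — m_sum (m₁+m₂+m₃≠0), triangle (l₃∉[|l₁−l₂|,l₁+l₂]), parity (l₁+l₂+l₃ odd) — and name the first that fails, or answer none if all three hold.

Σmᵢ = 0  ✓
l₃∈[|l₁−l₂|,l₁+l₂]=[5,11], have l₃=6  ✓
Σlᵢ = 17 ⇒ odd  ✗

parity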